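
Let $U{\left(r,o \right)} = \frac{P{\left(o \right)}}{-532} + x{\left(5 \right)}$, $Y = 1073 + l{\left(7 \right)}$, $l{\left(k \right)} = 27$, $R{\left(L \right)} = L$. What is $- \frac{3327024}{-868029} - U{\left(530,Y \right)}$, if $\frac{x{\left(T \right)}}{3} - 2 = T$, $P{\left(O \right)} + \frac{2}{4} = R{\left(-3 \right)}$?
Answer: $- \frac{755302983}{43980136} \approx -17.174$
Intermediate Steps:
$P{\left(O \right)} = - \frac{7}{2}$ ($P{\left(O \right)} = - \frac{1}{2} - 3 = - \frac{7}{2}$)
$x{\left(T \right)} = 6 + 3 T$
$Y = 1100$ ($Y = 1073 + 27 = 1100$)
$U{\left(r,o \right)} = \frac{3193}{152}$ ($U{\left(r,o \right)} = - \frac{7}{2 \left(-532\right)} + \left(6 + 3 \cdot 5\right) = \left(- \frac{7}{2}\right) \left(- \frac{1}{532}\right) + \left(6 + 15\right) = \frac{1}{152} + 21 = \frac{3193}{152}$)
$- \frac{3327024}{-868029} - U{\left(530,Y \right)} = - \frac{3327024}{-868029} - \frac{3193}{152} = \left(-3327024\right) \left(- \frac{1}{868029}\right) - \frac{3193}{152} = \frac{1109008}{289343} - \frac{3193}{152} = - \frac{755302983}{43980136}$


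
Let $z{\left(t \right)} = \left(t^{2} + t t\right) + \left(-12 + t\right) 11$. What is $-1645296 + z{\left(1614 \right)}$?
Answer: $3582318$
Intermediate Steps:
$z{\left(t \right)} = -132 + 2 t^{2} + 11 t$ ($z{\left(t \right)} = \left(t^{2} + t^{2}\right) + \left(-132 + 11 t\right) = 2 t^{2} + \left(-132 + 11 t\right) = -132 + 2 t^{2} + 11 t$)
$-1645296 + z{\left(1614 \right)} = -1645296 + \left(-132 + 2 \cdot 1614^{2} + 11 \cdot 1614\right) = -1645296 + \left(-132 + 2 \cdot 2604996 + 17754\right) = -1645296 + \left(-132 + 5209992 + 17754\right) = -1645296 + 5227614 = 3582318$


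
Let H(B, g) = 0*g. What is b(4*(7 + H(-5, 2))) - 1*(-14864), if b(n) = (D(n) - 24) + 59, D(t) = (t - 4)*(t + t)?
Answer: 16243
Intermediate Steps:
H(B, g) = 0
D(t) = 2*t*(-4 + t) (D(t) = (-4 + t)*(2*t) = 2*t*(-4 + t))
b(n) = 35 + 2*n*(-4 + n) (b(n) = (2*n*(-4 + n) - 24) + 59 = (-24 + 2*n*(-4 + n)) + 59 = 35 + 2*n*(-4 + n))
b(4*(7 + H(-5, 2))) - 1*(-14864) = (35 + 2*(4*(7 + 0))*(-4 + 4*(7 + 0))) - 1*(-14864) = (35 + 2*(4*7)*(-4 + 4*7)) + 14864 = (35 + 2*28*(-4 + 28)) + 14864 = (35 + 2*28*24) + 14864 = (35 + 1344) + 14864 = 1379 + 14864 = 16243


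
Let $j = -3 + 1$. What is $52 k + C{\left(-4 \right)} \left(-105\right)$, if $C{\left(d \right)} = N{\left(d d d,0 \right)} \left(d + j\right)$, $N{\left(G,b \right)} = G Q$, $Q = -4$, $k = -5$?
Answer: $161020$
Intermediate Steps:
$j = -2$
$N{\left(G,b \right)} = - 4 G$ ($N{\left(G,b \right)} = G \left(-4\right) = - 4 G$)
$C{\left(d \right)} = - 4 d^{3} \left(-2 + d\right)$ ($C{\left(d \right)} = - 4 d d d \left(d - 2\right) = - 4 d d^{2} \left(-2 + d\right) = - 4 d^{3} \left(-2 + d\right)$)
$52 k + C{\left(-4 \right)} \left(-105\right) = 52 \left(-5\right) + 4 \left(-4\right)^{3} \left(2 - -4\right) \left(-105\right) = -260 + 4 \left(-64\right) \left(2 + 4\right) \left(-105\right) = -260 + 4 \left(-64\right) 6 \left(-105\right) = -260 - -161280 = -260 + 161280 = 161020$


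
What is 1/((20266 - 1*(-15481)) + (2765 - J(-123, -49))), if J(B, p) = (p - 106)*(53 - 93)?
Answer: 1/32312 ≈ 3.0948e-5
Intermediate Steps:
J(B, p) = 4240 - 40*p (J(B, p) = (-106 + p)*(-40) = 4240 - 40*p)
1/((20266 - 1*(-15481)) + (2765 - J(-123, -49))) = 1/((20266 - 1*(-15481)) + (2765 - (4240 - 40*(-49)))) = 1/((20266 + 15481) + (2765 - (4240 + 1960))) = 1/(35747 + (2765 - 1*6200)) = 1/(35747 + (2765 - 6200)) = 1/(35747 - 3435) = 1/32312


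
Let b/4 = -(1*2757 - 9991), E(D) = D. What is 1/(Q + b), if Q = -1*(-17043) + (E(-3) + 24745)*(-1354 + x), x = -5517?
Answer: -1/169956303 ≈ -5.8839e-9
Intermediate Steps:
Q = -169985239 (Q = -1*(-17043) + (-3 + 24745)*(-1354 - 5517) = 17043 + 24742*(-6871) = 17043 - 170002282 = -169985239)
b = 28936 (b = 4*(-(1*2757 - 9991)) = 4*(-(2757 - 9991)) = 4*(-1*(-7234)) = 4*7234 = 28936)
1/(Q + b) = 1/(-169985239 + 28936) = 1/(-169956303) = -1/169956303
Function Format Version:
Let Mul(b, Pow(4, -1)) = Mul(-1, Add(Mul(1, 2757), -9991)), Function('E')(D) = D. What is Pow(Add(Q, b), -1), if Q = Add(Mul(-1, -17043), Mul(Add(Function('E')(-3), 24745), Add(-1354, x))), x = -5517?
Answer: Rational(-1, 169956303) ≈ -5.8839e-9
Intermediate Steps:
Q = -169985239 (Q = Add(Mul(-1, -17043), Mul(Add(-3, 24745), Add(-1354, -5517))) = Add(17043, Mul(24742, -6871)) = Add(17043, -170002282) = -169985239)
b = 28936 (b = Mul(4, Mul(-1, Add(Mul(1, 2757), -9991))) = Mul(4, Mul(-1, Add(2757, -9991))) = Mul(4, Mul(-1, -7234)) = Mul(4, 7234) = 28936)
Pow(Add(Q, b), -1) = Pow(Add(-169985239, 28936), -1) = Pow(-169956303, -1) = Rational(-1, 169956303)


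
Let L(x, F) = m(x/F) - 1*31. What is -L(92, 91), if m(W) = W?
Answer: 2729/91 ≈ 29.989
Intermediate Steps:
L(x, F) = -31 + x/F (L(x, F) = x/F - 1*31 = x/F - 31 = -31 + x/F)
-L(92, 91) = -(-31 + 92/91) = -1*(-2729/91) = 2729/91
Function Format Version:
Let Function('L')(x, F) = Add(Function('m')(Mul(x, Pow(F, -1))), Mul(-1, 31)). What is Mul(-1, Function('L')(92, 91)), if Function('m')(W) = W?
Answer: Rational(2729, 91) ≈ 29.989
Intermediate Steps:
Function('L')(x, F) = Add(-31, Mul(x, Pow(F, -1))) (Function('L')(x, F) = Add(Mul(x, Pow(F, -1)), Mul(-1, 31)) = Add(Mul(x, Pow(F, -1)), -31) = Add(-31, Mul(x, Pow(F, -1))))
Mul(-1, Function('L')(92, 91)) = Mul(-1, Add(-31, Mul(92, Pow(91, -1)))) = Mul(-1, Add(-31, Mul(92, Rational(1, 91)))) = Mul(-1, Add(-31, Rational(92, 91))) = Mul(-1, Rational(-2729, 91)) = Rational(2729, 91)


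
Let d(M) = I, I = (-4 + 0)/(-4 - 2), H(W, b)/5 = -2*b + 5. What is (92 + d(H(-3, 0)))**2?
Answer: 77284/9 ≈ 8587.1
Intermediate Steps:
H(W, b) = 25 - 10*b (H(W, b) = 5*(-2*b + 5) = 5*(5 - 2*b) = 25 - 10*b)
I = 2/3 (I = -4/(-6) = -4*(-1/6) = 2/3 ≈ 0.66667)
d(M) = 2/3
(92 + d(H(-3, 0)))**2 = (92 + 2/3)**2 = (278/3)**2 = 77284/9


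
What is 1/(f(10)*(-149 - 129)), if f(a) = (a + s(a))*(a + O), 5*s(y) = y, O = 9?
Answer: -1/63384 ≈ -1.5777e-5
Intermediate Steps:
s(y) = y/5
f(a) = 6*a*(9 + a)/5 (f(a) = (a + a/5)*(a + 9) = (6*a/5)*(9 + a) = 6*a*(9 + a)/5)
1/(f(10)*(-149 - 129)) = 1/(((6/5)*10*(9 + 10))*(-149 - 129)) = 1/(((6/5)*10*19)*(-278)) = 1/(228*(-278)) = 1/(-63384) = -1/63384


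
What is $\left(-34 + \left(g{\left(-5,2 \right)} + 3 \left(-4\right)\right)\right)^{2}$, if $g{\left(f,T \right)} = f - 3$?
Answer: $2916$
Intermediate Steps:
$g{\left(f,T \right)} = -3 + f$
$\left(-34 + \left(g{\left(-5,2 \right)} + 3 \left(-4\right)\right)\right)^{2} = \left(-34 + \left(\left(-3 - 5\right) + 3 \left(-4\right)\right)\right)^{2} = \left(-34 - 20\right)^{2} = \left(-54\right)^{2} = 2916$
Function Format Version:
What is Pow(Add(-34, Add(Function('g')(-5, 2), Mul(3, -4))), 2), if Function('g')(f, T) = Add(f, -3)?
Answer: 2916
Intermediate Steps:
Function('g')(f, T) = Add(-3, f)
Pow(Add(-34, Add(Function('g')(-5, 2), Mul(3, -4))), 2) = Pow(Add(-34, Add(Add(-3, -5), Mul(3, -4))), 2) = Pow(Add(-34, Add(-8, -12)), 2) = Pow(Add(-34, -20), 2) = Pow(-54, 2) = 2916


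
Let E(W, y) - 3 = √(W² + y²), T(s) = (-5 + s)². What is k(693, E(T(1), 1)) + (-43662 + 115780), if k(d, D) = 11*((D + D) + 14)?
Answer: 72338 + 22*√257 ≈ 72691.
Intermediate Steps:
E(W, y) = 3 + √(W² + y²)
k(d, D) = 154 + 22*D (k(d, D) = 11*(2*D + 14) = 11*(14 + 2*D) = 154 + 22*D)
k(693, E(T(1), 1)) + (-43662 + 115780) = (154 + 22*(3 + √(((-5 + 1)²)² + 1²))) + (-43662 + 115780) = (154 + 22*(3 + √(((-4)²)² + 1))) + 72118 = (154 + 22*(3 + √(16² + 1))) + 72118 = (154 + 22*(3 + √(256 + 1))) + 72118 = (154 + 22*(3 + √257)) + 72118 = (154 + (66 + 22*√257)) + 72118 = (220 + 22*√257) + 72118 = 72338 + 22*√257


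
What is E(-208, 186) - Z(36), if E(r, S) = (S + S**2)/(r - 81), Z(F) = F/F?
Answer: -2063/17 ≈ -121.35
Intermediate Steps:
Z(F) = 1
E(r, S) = (S + S**2)/(-81 + r)
E(-208, 186) - Z(36) = 186*(1 + 186)/(-81 - 208) - 1*1 = 186*187/(-289) - 1 = 186*(-1/289)*187 - 1 = -2046/17 - 1 = -2063/17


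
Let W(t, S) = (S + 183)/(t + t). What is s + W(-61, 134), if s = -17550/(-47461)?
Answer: -12904037/5790242 ≈ -2.2286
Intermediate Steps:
s = 17550/47461 (s = -17550*(-1/47461) = 17550/47461 ≈ 0.36978)
W(t, S) = (183 + S)/(2*t) (W(t, S) = (183 + S)/((2*t)) = (183 + S)*(1/(2*t)) = (183 + S)/(2*t))
s + W(-61, 134) = 17550/47461 + (½)*(183 + 134)/(-61) = 17550/47461 + (½)*(-1/61)*317 = 17550/47461 - 317/122 = -12904037/5790242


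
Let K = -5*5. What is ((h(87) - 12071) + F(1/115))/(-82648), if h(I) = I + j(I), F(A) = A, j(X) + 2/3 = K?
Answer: 1035833/7128390 ≈ 0.14531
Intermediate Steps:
K = -25
j(X) = -77/3 (j(X) = -⅔ - 25 = -77/3)
h(I) = -77/3 + I (h(I) = I - 77/3 = -77/3 + I)
((h(87) - 12071) + F(1/115))/(-82648) = (((-77/3 + 87) - 12071) + 1/115)/(-82648) = ((184/3 - 12071) + 1/115)*(-1/82648) = (-36029/3 + 1/115)*(-1/82648) = -4143332/345*(-1/82648) = 1035833/7128390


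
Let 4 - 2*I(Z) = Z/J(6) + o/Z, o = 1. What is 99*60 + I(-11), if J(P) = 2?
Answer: 261571/44 ≈ 5944.8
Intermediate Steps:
I(Z) = 2 - 1/(2*Z) - Z/4 (I(Z) = 2 - (Z/2 + 1/Z)/2 = 2 - (1/Z + Z/2)/2 = 2 + (-1/(2*Z) - Z/4) = 2 - 1/(2*Z) - Z/4)
99*60 + I(-11) = 99*60 + (¼)*(-2 - 11*(8 - 1*(-11)))/(-11) = 5940 + (¼)*(-1/11)*(-2 - 11*(8 + 11)) = 5940 + (¼)*(-1/11)*(-2 - 11*19) = 5940 + (¼)*(-1/11)*(-2 - 209) = 5940 + (¼)*(-1/11)*(-211) = 5940 + 211/44 = 261571/44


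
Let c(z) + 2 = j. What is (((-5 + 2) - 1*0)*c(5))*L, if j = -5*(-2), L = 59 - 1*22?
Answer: -888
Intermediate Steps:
L = 37 (L = 59 - 22 = 37)
j = 10
c(z) = 8 (c(z) = -2 + 10 = 8)
(((-5 + 2) - 1*0)*c(5))*L = (((-5 + 2) - 1*0)*8)*37 = ((-3 + 0)*8)*37 = -3*8*37 = -24*37 = -888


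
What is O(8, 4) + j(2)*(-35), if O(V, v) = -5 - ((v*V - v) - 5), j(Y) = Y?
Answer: -98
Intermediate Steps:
O(V, v) = v - V*v (O(V, v) = -5 - ((V*v - v) - 5) = -5 - ((-v + V*v) - 5) = -5 - (-5 - v + V*v) = -5 + (5 + v - V*v) = v - V*v)
O(8, 4) + j(2)*(-35) = 4*(1 - 1*8) + 2*(-35) = 4*(1 - 8) - 70 = 4*(-7) - 70 = -28 - 70 = -98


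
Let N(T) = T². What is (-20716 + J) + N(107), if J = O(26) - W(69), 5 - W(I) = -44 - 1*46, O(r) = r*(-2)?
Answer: -9414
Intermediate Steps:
O(r) = -2*r
W(I) = 95 (W(I) = 5 - (-44 - 1*46) = 5 - (-44 - 46) = 5 - 1*(-90) = 5 + 90 = 95)
J = -147 (J = -2*26 - 1*95 = -52 - 95 = -147)
(-20716 + J) + N(107) = (-20716 - 147) + 107² = -20863 + 11449 = -9414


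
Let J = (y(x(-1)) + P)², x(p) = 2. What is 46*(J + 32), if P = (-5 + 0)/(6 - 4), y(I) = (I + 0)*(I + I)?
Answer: 5727/2 ≈ 2863.5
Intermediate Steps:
y(I) = 2*I² (y(I) = I*(2*I) = 2*I²)
P = -5/2 ≈ -2.5000
J = 121/4 (J = (2*2² - 5/2)² = (2*4 - 5/2)² = (8 - 5/2)² = (11/2)² = 121/4 ≈ 30.250)
46*(J + 32) = 46*(121/4 + 32) = 46*(249/4) = 5727/2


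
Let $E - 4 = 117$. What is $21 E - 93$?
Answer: $2448$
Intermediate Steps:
$E = 121$ ($E = 4 + 117 = 121$)
$21 E - 93 = 21 \cdot 121 - 93 = 2541 - 93 = 2448$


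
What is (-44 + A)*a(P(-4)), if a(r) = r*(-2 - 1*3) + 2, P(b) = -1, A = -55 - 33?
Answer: -924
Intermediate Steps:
A = -88
a(r) = 2 - 5*r (a(r) = r*(-2 - 3) + 2 = r*(-5) + 2 = -5*r + 2 = 2 - 5*r)
(-44 + A)*a(P(-4)) = (-44 - 88)*(2 - 5*(-1)) = -132*(2 + 5) = -132*7 = -924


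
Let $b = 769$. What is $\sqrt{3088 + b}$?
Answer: $\sqrt{3857} \approx 62.105$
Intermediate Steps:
$\sqrt{3088 + b} = \sqrt{3088 + 769} = \sqrt{3857}$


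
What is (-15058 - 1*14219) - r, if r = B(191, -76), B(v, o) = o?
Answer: -29201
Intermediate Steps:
r = -76
(-15058 - 1*14219) - r = (-15058 - 1*14219) - 1*(-76) = (-15058 - 14219) + 76 = -29277 + 76 = -29201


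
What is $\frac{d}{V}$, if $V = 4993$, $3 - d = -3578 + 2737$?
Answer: $\frac{844}{4993} \approx 0.16904$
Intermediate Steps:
$d = 844$ ($d = 3 - \left(-3578 + 2737\right) = 3 - -841 = 3 + 841 = 844$)
$\frac{d}{V} = \frac{844}{4993}$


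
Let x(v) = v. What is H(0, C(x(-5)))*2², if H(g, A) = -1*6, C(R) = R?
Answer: -24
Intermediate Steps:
H(g, A) = -6
H(0, C(x(-5)))*2² = -6*2² = -6*4 = -24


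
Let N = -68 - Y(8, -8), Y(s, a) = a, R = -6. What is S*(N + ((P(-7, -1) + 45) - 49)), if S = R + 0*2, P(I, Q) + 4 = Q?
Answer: 414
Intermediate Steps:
P(I, Q) = -4 + Q
S = -6 (S = -6 + 0*2 = -6 + 0 = -6)
N = -60 (N = -68 - 1*(-8) = -68 + 8 = -60)
S*(N + ((P(-7, -1) + 45) - 49)) = -6*(-60 + (((-4 - 1) + 45) - 49)) = -6*(-60 + ((-5 + 45) - 49)) = -6*(-60 + (40 - 49)) = -6*(-60 - 9) = -6*(-69) = 414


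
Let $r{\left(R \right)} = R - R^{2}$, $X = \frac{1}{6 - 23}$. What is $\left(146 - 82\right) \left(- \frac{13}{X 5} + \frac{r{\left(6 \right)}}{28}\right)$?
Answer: $\frac{96608}{35} \approx 2760.2$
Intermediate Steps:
$X = - \frac{1}{17}$ ($X = \frac{1}{-17} = - \frac{1}{17} \approx -0.058824$)
$\left(146 - 82\right) \left(- \frac{13}{X 5} + \frac{r{\left(6 \right)}}{28}\right) = \left(146 - 82\right) \left(- \frac{13}{\left(- \frac{1}{17}\right) 5} + \frac{6 \left(1 - 6\right)}{28}\right) = 64 \left(- \frac{13}{- \frac{5}{17}} + 6 \left(1 - 6\right) \frac{1}{28}\right) = 64 \left(\left(-13\right) \left(- \frac{17}{5}\right) + 6 \left(-5\right) \frac{1}{28}\right) = 64 \left(\frac{221}{5} - \frac{15}{14}\right) = 64 \cdot \frac{3019}{70} = \frac{96608}{35}$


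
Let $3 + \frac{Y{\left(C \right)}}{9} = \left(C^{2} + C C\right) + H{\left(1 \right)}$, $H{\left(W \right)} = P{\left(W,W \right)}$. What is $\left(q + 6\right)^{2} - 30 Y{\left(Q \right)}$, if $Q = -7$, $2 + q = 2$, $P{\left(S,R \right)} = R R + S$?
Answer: $-26154$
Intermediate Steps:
$P{\left(S,R \right)} = S + R^{2}$ ($P{\left(S,R \right)} = R^{2} + S = S + R^{2}$)
$q = 0$ ($q = -2 + 2 = 0$)
$H{\left(W \right)} = W + W^{2}$
$Y{\left(C \right)} = -9 + 18 C^{2}$ ($Y{\left(C \right)} = -27 + 9 \left(\left(C^{2} + C C\right) + 1 \left(1 + 1\right)\right) = -27 + 9 \left(\left(C^{2} + C^{2}\right) + 1 \cdot 2\right) = -27 + 9 \left(2 C^{2} + 2\right) = -27 + 9 \left(2 + 2 C^{2}\right) = -27 + \left(18 + 18 C^{2}\right) = -9 + 18 C^{2}$)
$\left(q + 6\right)^{2} - 30 Y{\left(Q \right)} = \left(0 + 6\right)^{2} - 30 \left(-9 + 18 \left(-7\right)^{2}\right) = 6^{2} - 30 \left(-9 + 18 \cdot 49\right) = 36 - 30 \left(-9 + 882\right) = 36 - 26190 = -26154$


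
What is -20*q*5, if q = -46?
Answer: 4600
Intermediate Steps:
-20*q*5 = -20*(-46)*5 = 920*5 = 4600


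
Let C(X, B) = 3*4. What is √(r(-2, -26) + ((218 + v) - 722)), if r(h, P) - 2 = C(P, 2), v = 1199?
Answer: √709 ≈ 26.627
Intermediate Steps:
C(X, B) = 12
r(h, P) = 14 (r(h, P) = 2 + 12 = 14)
√(r(-2, -26) + ((218 + v) - 722)) = √(14 + ((218 + 1199) - 722)) = √(14 + (1417 - 722)) = √(14 + 695) = √709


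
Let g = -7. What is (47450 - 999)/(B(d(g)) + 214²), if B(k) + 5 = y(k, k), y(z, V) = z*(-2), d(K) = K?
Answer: 46451/45805 ≈ 1.0141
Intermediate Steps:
y(z, V) = -2*z
B(k) = -5 - 2*k
(47450 - 999)/(B(d(g)) + 214²) = (47450 - 999)/((-5 - 2*(-7)) + 214²) = 46451/((-5 + 14) + 45796) = 46451/(9 + 45796) = 46451/45805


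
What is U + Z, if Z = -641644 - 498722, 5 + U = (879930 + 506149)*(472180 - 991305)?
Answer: -719549401246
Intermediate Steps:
U = -719548260880 (U = -5 + (879930 + 506149)*(472180 - 991305) = -5 + 1386079*(-519125) = -5 - 719548260875 = -719548260880)
Z = -1140366
U + Z = -719548260880 - 1140366 = -719549401246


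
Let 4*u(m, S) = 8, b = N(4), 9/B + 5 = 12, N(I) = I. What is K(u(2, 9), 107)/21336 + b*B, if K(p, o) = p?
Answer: 54865/10668 ≈ 5.1430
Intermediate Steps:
B = 9/7 (B = 9/(-5 + 12) = 9/7 ≈ 1.2857)
b = 4
u(m, S) = 2 (u(m, S) = (¼)*8 = 2)
K(u(2, 9), 107)/21336 + b*B = 2/21336 + 4*(9/7) = 2*(1/21336) + 36/7 = 1/10668 + 36/7 = 54865/10668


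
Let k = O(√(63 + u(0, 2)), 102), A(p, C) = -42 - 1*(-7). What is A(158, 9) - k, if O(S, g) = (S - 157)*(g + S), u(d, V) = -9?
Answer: 15925 + 165*√6 ≈ 16329.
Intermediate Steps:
A(p, C) = -35 (A(p, C) = -42 + 7 = -35)
O(S, g) = (-157 + S)*(S + g)
k = -15960 - 165*√6 (k = (√(63 - 9))² - 157*√(63 - 9) - 157*102 + √(63 - 9)*102 = (√54)² - 471*√6 - 16014 + √54*102 = (3*√6)² - 471*√6 - 16014 + (3*√6)*102 = 54 - 471*√6 - 16014 + 306*√6 = -15960 - 165*√6 ≈ -16364.)
A(158, 9) - k = -35 - (-15960 - 165*√6) = -35 + (15960 + 165*√6) = 15925 + 165*√6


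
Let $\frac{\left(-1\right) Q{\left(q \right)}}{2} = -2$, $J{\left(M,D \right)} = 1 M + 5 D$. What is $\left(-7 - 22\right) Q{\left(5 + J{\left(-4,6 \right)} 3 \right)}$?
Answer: $-116$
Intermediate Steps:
$J{\left(M,D \right)} = M + 5 D$
$Q{\left(q \right)} = 4$ ($Q{\left(q \right)} = \left(-2\right) \left(-2\right) = 4$)
$\left(-7 - 22\right) Q{\left(5 + J{\left(-4,6 \right)} 3 \right)} = \left(-7 - 22\right) 4 = \left(-29\right) 4 = -116$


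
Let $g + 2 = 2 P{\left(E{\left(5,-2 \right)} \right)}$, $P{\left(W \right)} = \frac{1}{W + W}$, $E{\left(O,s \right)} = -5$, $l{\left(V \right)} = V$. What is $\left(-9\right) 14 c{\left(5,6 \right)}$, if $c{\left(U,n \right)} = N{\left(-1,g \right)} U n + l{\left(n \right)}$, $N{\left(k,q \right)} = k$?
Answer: $3024$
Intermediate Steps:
$P{\left(W \right)} = \frac{1}{2 W}$
$g = - \frac{11}{5}$ ($g = -2 + 2 \frac{1}{2 \left(-5\right)} = -2 + 2 \cdot \frac{1}{2} \left(- \frac{1}{5}\right) = -2 + 2 \left(- \frac{1}{10}\right) = -2 - \frac{1}{5} = - \frac{11}{5} \approx -2.2$)
$c{\left(U,n \right)} = n - U n$ ($c{\left(U,n \right)} = - U n + n = n - U n$)
$\left(-9\right) 14 c{\left(5,6 \right)} = \left(-9\right) 14 \cdot 6 \left(1 - 5\right) = - 126 \cdot 6 \left(1 - 5\right) = - 126 \cdot 6 \left(-4\right) = \left(-126\right) \left(-24\right) = 3024$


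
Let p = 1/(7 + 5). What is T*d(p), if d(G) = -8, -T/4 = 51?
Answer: 1632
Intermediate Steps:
T = -204 (T = -4*51 = -204)
p = 1/12 ≈ 0.083333
T*d(p) = -204*(-8) = 1632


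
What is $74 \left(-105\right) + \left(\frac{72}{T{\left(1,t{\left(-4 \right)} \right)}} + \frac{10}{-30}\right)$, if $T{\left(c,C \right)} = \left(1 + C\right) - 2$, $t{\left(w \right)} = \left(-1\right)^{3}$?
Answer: $- \frac{23419}{3} \approx -7806.3$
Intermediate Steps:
$t{\left(w \right)} = -1$
$T{\left(c,C \right)} = -1 + C$
$74 \left(-105\right) + \left(\frac{72}{T{\left(1,t{\left(-4 \right)} \right)}} + \frac{10}{-30}\right) = 74 \left(-105\right) + \left(\frac{72}{-1 - 1} + \frac{10}{-30}\right) = -7770 + \left(\frac{72}{-2} + 10 \left(- \frac{1}{30}\right)\right) = -7770 + \left(72 \left(- \frac{1}{2}\right) - \frac{1}{3}\right) = -7770 - \frac{109}{3} = - \frac{23419}{3}$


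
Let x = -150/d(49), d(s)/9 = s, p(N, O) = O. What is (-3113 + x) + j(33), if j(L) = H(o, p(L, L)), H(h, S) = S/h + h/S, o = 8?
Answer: -40217671/12936 ≈ -3109.0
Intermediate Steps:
d(s) = 9*s
j(L) = 8/L + L/8 (j(L) = L/8 + 8/L = 8/L + L/8)
x = -50/147 (x = -150/(9*49) = -150/441 = -150*1/441 = -50/147 ≈ -0.34014)
(-3113 + x) + j(33) = (-3113 - 50/147) + (8/33 + (1/8)*33) = -457661/147 + (8*(1/33) + 33/8) = -457661/147 + (8/33 + 33/8) = -457661/147 + 1153/264 = -40217671/12936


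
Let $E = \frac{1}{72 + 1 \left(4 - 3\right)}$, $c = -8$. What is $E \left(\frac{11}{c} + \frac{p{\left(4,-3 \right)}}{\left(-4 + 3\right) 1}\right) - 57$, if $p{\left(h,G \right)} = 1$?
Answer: $- \frac{33307}{584} \approx -57.033$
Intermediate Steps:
$E = \frac{1}{73}$ ($E = \frac{1}{72 + 1 \cdot 1} = \frac{1}{72 + 1} = \frac{1}{73} \approx 0.013699$)
$E \left(\frac{11}{c} + \frac{p{\left(4,-3 \right)}}{\left(-4 + 3\right) 1}\right) - 57 = \frac{\frac{11}{-8} + 1 \frac{1}{\left(-4 + 3\right) 1}}{73} - 57 = \frac{11 \left(- \frac{1}{8}\right) + 1 \frac{1}{\left(-1\right) 1}}{73} - 57 = \frac{- \frac{11}{8} + 1 \frac{1}{-1}}{73} - 57 = \frac{- \frac{11}{8} + 1 \left(-1\right)}{73} - 57 = \frac{- \frac{11}{8} - 1}{73} - 57 = \frac{1}{73} \left(- \frac{19}{8}\right) - 57 = - \frac{19}{584} - 57 = - \frac{33307}{584}$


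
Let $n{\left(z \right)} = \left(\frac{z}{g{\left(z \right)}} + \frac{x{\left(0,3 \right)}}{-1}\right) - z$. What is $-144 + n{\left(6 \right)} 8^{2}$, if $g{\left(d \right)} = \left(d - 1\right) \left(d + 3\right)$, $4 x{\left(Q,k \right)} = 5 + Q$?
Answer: $- \frac{8992}{15} \approx -599.47$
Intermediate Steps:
$x{\left(Q,k \right)} = \frac{5}{4} + \frac{Q}{4}$ ($x{\left(Q,k \right)} = \frac{5 + Q}{4} = \frac{5}{4} + \frac{Q}{4}$)
$g{\left(d \right)} = \left(-1 + d\right) \left(3 + d\right)$
$n{\left(z \right)} = - \frac{5}{4} - z + \frac{z}{-3 + z^{2} + 2 z}$ ($n{\left(z \right)} = \left(\frac{z}{-3 + z^{2} + 2 z} + \frac{\frac{5}{4} + \frac{1}{4} \cdot 0}{-1}\right) - z = \left(\frac{z}{-3 + z^{2} + 2 z} + \left(\frac{5}{4} + 0\right) \left(-1\right)\right) - z = \left(\frac{z}{-3 + z^{2} + 2 z} + \frac{5}{4} \left(-1\right)\right) - z = \left(\frac{z}{-3 + z^{2} + 2 z} - \frac{5}{4}\right) - z = \left(- \frac{5}{4} + \frac{z}{-3 + z^{2} + 2 z}\right) - z = - \frac{5}{4} - z + \frac{z}{-3 + z^{2} + 2 z}$)
$-144 + n{\left(6 \right)} 8^{2} = -144 + \left(- \frac{5}{4} - 6 + \frac{6}{-3 + 6^{2} + 2 \cdot 6}\right) 8^{2} = -144 + \left(- \frac{5}{4} - 6 + \frac{6}{-3 + 36 + 12}\right) 64 = -144 + \left(- \frac{5}{4} - 6 + \frac{6}{45}\right) 64 = -144 + \left(- \frac{5}{4} - 6 + 6 \cdot \frac{1}{45}\right) 64 = -144 + \left(- \frac{5}{4} - 6 + \frac{2}{15}\right) 64 = -144 - \frac{6832}{15} = - \frac{8992}{15}$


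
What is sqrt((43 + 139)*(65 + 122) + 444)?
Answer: sqrt(34478) ≈ 185.68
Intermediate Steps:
sqrt((43 + 139)*(65 + 122) + 444) = sqrt(182*187 + 444) = sqrt(34034 + 444) = sqrt(34478)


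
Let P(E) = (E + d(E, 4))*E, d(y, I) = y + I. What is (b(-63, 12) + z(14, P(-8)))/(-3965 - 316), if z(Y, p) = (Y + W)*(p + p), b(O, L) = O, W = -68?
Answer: 3477/1427 ≈ 2.4366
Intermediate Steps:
d(y, I) = I + y
P(E) = E*(4 + 2*E) (P(E) = (E + (4 + E))*E = (4 + 2*E)*E = E*(4 + 2*E))
z(Y, p) = 2*p*(-68 + Y) (z(Y, p) = (Y - 68)*(p + p) = (-68 + Y)*(2*p) = 2*p*(-68 + Y))
(b(-63, 12) + z(14, P(-8)))/(-3965 - 316) = (-63 + 2*(2*(-8)*(2 - 8))*(-68 + 14))/(-3965 - 316) = (-63 + 2*(2*(-8)*(-6))*(-54))/(-4281) = (-63 + 2*96*(-54))*(-1/4281) = (-63 - 10368)*(-1/4281) = -10431*(-1/4281) = 3477/1427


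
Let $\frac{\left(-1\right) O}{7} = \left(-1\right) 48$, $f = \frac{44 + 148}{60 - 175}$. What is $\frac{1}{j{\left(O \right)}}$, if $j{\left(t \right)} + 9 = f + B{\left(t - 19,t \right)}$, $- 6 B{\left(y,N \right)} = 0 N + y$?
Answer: $- \frac{690}{43817} \approx -0.015747$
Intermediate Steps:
$B{\left(y,N \right)} = - \frac{y}{6}$ ($B{\left(y,N \right)} = - \frac{0 N + y}{6} = - \frac{0 + y}{6} = - \frac{y}{6}$)
$f = - \frac{192}{115}$ ($f = \frac{192}{-115} = 192 \left(- \frac{1}{115}\right) = - \frac{192}{115} \approx -1.6696$)
$O = 336$ ($O = - 7 \left(\left(-1\right) 48\right) = \left(-7\right) \left(-48\right) = 336$)
$j{\left(t \right)} = - \frac{5177}{690} - \frac{t}{6}$ ($j{\left(t \right)} = -9 - \left(\frac{192}{115} + \frac{t - 19}{6}\right) = -9 - \left(\frac{192}{115} + \frac{-19 + t}{6}\right) = -9 - \left(- \frac{1033}{690} + \frac{t}{6}\right) = - \frac{5177}{690} - \frac{t}{6}$)
$\frac{1}{j{\left(O \right)}} = \frac{1}{- \frac{5177}{690} - 56} = \frac{1}{- \frac{43817}{690}} = - \frac{690}{43817}$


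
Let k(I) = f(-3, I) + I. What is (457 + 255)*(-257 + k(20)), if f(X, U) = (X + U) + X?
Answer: -158776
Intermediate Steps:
f(X, U) = U + 2*X (f(X, U) = (U + X) + X = U + 2*X)
k(I) = -6 + 2*I (k(I) = (I + 2*(-3)) + I = (I - 6) + I = (-6 + I) + I = -6 + 2*I)
(457 + 255)*(-257 + k(20)) = (457 + 255)*(-257 + (-6 + 2*20)) = 712*(-257 + (-6 + 40)) = 712*(-257 + 34) = 712*(-223) = -158776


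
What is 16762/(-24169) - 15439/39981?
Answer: -1043306713/966300789 ≈ -1.0797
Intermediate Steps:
16762/(-24169) - 15439/39981 = 16762*(-1/24169) - 15439*1/39981 = -16762/24169 - 15439/39981 = -1043306713/966300789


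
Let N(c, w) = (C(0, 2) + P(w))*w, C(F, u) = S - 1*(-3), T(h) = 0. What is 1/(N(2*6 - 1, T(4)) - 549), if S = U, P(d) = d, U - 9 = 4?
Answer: -1/549 ≈ -0.0018215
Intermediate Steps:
U = 13 (U = 9 + 4 = 13)
S = 13
C(F, u) = 16 (C(F, u) = 13 - 1*(-3) = 13 + 3 = 16)
N(c, w) = w*(16 + w) (N(c, w) = (16 + w)*w = w*(16 + w))
1/(N(2*6 - 1, T(4)) - 549) = 1/(0*(16 + 0) - 549) = 1/(0*16 - 549) = 1/(0 - 549) = 1/(-549) = -1/549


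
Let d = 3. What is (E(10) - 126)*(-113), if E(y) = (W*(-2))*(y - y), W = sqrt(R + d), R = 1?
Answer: 14238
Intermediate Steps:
W = 2 (W = sqrt(1 + 3) = sqrt(4) = 2)
E(y) = 0 (E(y) = (2*(-2))*(y - y) = -4*0 = 0)
(E(10) - 126)*(-113) = (0 - 126)*(-113) = -126*(-113) = 14238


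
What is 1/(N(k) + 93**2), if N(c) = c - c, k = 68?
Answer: 1/8649 ≈ 0.00011562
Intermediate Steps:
N(c) = 0
1/(N(k) + 93**2) = 1/(0 + 93**2) = 1/(0 + 8649) = 1/8649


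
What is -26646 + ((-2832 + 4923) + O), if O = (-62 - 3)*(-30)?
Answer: -22605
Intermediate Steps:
O = 1950 (O = -65*(-30) = 1950)
-26646 + ((-2832 + 4923) + O) = -26646 + ((-2832 + 4923) + 1950) = -26646 + (2091 + 1950) = -26646 + 4041 = -22605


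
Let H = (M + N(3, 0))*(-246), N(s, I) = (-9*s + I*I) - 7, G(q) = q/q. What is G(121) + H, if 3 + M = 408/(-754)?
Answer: 3482015/377 ≈ 9236.1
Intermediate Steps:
M = -1335/377 (M = -3 + 408/(-754) = -3 + 408*(-1/754) = -3 - 204/377 = -1335/377 ≈ -3.5411)
G(q) = 1
N(s, I) = -7 + I**2 - 9*s (N(s, I) = (-9*s + I**2) - 7 = (I**2 - 9*s) - 7 = -7 + I**2 - 9*s)
H = 3481638/377 (H = (-1335/377 + (-7 + 0**2 - 9*3))*(-246) = (-1335/377 + (-7 + 0 - 27))*(-246) = (-1335/377 - 34)*(-246) = -14153/377*(-246) = 3481638/377 ≈ 9235.1)
G(121) + H = 1 + 3481638/377 = 3482015/377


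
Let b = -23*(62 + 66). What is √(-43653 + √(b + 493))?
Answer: √(-43653 + I*√2451) ≈ 0.118 + 208.93*I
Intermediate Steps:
b = -2944 (b = -23*128 = -2944)
√(-43653 + √(b + 493)) = √(-43653 + √(-2944 + 493)) = √(-43653 + √(-2451)) = √(-43653 + I*√2451)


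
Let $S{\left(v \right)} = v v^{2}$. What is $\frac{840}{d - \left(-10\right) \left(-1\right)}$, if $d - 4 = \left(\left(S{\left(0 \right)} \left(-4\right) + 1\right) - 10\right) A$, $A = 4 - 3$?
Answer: $-56$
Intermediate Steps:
$A = 1$
$S{\left(v \right)} = v^{3}$
$d = -5$ ($d = 4 + \left(\left(0^{3} \left(-4\right) + 1\right) - 10\right) 1 = 4 + \left(\left(0 \left(-4\right) + 1\right) - 10\right) 1 = 4 + \left(\left(0 + 1\right) - 10\right) 1 = 4 + \left(1 - 10\right) 1 = 4 - 9 = -5$)
$\frac{840}{d - \left(-10\right) \left(-1\right)} = \frac{840}{-5 - \left(-10\right) \left(-1\right)} = \frac{840}{-5 - 10} = \frac{840}{-15} = 840 \left(- \frac{1}{15}\right) = -56$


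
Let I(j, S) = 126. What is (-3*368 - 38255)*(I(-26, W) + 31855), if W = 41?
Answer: -1258740179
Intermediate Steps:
(-3*368 - 38255)*(I(-26, W) + 31855) = (-3*368 - 38255)*(126 + 31855) = (-1104 - 38255)*31981 = -39359*31981 = -1258740179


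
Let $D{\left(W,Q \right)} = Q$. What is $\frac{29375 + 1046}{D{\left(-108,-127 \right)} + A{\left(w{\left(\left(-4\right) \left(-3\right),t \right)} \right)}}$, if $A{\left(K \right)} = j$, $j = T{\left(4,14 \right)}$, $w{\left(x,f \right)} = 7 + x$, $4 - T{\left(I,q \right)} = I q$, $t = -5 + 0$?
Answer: $- \frac{30421}{179} \approx -169.95$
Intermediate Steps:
$t = -5$
$T{\left(I,q \right)} = 4 - I q$
$j = -52$ ($j = 4 - 4 \cdot 14 = 4 - 56 = -52$)
$A{\left(K \right)} = -52$
$\frac{29375 + 1046}{D{\left(-108,-127 \right)} + A{\left(w{\left(\left(-4\right) \left(-3\right),t \right)} \right)}} = \frac{29375 + 1046}{-127 - 52} = \frac{30421}{-179} = 30421 \left(- \frac{1}{179}\right) = - \frac{30421}{179}$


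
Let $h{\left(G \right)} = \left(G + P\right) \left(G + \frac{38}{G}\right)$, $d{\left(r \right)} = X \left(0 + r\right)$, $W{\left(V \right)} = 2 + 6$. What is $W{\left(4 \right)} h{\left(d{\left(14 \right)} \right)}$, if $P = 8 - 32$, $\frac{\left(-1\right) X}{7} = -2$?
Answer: $\frac{13228176}{49} \approx 2.6996 \cdot 10^{5}$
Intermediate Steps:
$X = 14$ ($X = \left(-7\right) \left(-2\right) = 14$)
$W{\left(V \right)} = 8$
$d{\left(r \right)} = 14 r$ ($d{\left(r \right)} = 14 \left(0 + r\right) = 14 r$)
$P = -24$
$h{\left(G \right)} = \left(-24 + G\right) \left(G + \frac{38}{G}\right)$ ($h{\left(G \right)} = \left(G - 24\right) \left(G + \frac{38}{G}\right) = \left(-24 + G\right) \left(G + \frac{38}{G}\right)$)
$W{\left(4 \right)} h{\left(d{\left(14 \right)} \right)} = 8 \left(38 + \left(14 \cdot 14\right)^{2} - \frac{912}{14 \cdot 14} - 24 \cdot 14 \cdot 14\right) = 8 \left(38 + 196^{2} - \frac{912}{196} - 4704\right) = 8 \left(38 + 38416 - \frac{228}{49} - 4704\right) = 8 \cdot \frac{1653522}{49} = \frac{13228176}{49}$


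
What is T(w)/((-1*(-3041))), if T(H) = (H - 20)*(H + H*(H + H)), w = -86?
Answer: -1558836/3041 ≈ -512.61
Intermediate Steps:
T(H) = (-20 + H)*(H + 2*H²) (T(H) = (-20 + H)*(H + H*(2*H)) = (-20 + H)*(H + 2*H²))
T(w)/((-1*(-3041))) = (-86*(-20 - 39*(-86) + 2*(-86)²))/((-1*(-3041))) = -86*(-20 + 3354 + 2*7396)/3041 = -86*(-20 + 3354 + 14792)*(1/3041) = -86*18126*(1/3041) = -1558836*1/3041 = -1558836/3041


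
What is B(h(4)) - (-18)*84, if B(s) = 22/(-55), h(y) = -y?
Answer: 7558/5 ≈ 1511.6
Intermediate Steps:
B(s) = -⅖ (B(s) = 22*(-1/55) = -⅖)
B(h(4)) - (-18)*84 = -⅖ - (-18)*84 = -⅖ - 1*(-1512) = -⅖ + 1512 = 7558/5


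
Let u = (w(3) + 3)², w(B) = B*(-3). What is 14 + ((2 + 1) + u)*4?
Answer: 170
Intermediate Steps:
w(B) = -3*B
u = 36 (u = (-3*3 + 3)² = (-9 + 3)² = (-6)² = 36)
14 + ((2 + 1) + u)*4 = 14 + ((2 + 1) + 36)*4 = 14 + (3 + 36)*4 = 14 + 39*4 = 14 + 156 = 170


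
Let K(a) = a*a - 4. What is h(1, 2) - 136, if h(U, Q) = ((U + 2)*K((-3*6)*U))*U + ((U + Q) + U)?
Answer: 828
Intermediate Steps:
K(a) = -4 + a² (K(a) = a² - 4 = -4 + a²)
h(U, Q) = Q + 2*U + U*(-4 + 324*U²)*(2 + U) (h(U, Q) = ((U + 2)*(-4 + ((-3*6)*U)²))*U + ((U + Q) + U) = ((2 + U)*(-4 + (-18*U)²))*U + ((Q + U) + U) = ((2 + U)*(-4 + 324*U²))*U + (Q + 2*U) = ((-4 + 324*U²)*(2 + U))*U + (Q + 2*U) = U*(-4 + 324*U²)*(2 + U) + (Q + 2*U) = Q + 2*U + U*(-4 + 324*U²)*(2 + U))
h(1, 2) - 136 = (2 - 6*1 - 4*1² + 324*1⁴ + 648*1³) - 136 = (2 - 6 - 4*1 + 324*1 + 648*1) - 136 = (2 - 6 - 4 + 324 + 648) - 136 = 964 - 136 = 828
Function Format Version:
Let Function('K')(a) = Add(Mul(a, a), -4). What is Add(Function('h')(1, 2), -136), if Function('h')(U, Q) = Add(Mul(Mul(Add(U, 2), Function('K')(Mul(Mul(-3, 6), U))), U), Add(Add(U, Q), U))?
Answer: 828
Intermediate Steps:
Function('K')(a) = Add(-4, Pow(a, 2)) (Function('K')(a) = Add(Pow(a, 2), -4) = Add(-4, Pow(a, 2)))
Function('h')(U, Q) = Add(Q, Mul(2, U), Mul(U, Add(-4, Mul(324, Pow(U, 2))), Add(2, U))) (Function('h')(U, Q) = Add(Mul(Mul(Add(U, 2), Add(-4, Pow(Mul(Mul(-3, 6), U), 2))), U), Add(Add(U, Q), U)) = Add(Mul(Mul(Add(2, U), Add(-4, Pow(Mul(-18, U), 2))), U), Add(Add(Q, U), U)) = Add(Mul(Mul(Add(2, U), Add(-4, Mul(324, Pow(U, 2)))), U), Add(Q, Mul(2, U))) = Add(Mul(Mul(Add(-4, Mul(324, Pow(U, 2))), Add(2, U)), U), Add(Q, Mul(2, U))) = Add(Mul(U, Add(-4, Mul(324, Pow(U, 2))), Add(2, U)), Add(Q, Mul(2, U))) = Add(Q, Mul(2, U), Mul(U, Add(-4, Mul(324, Pow(U, 2))), Add(2, U))))
Add(Function('h')(1, 2), -136) = Add(Add(2, Mul(-6, 1), Mul(-4, Pow(1, 2)), Mul(324, Pow(1, 4)), Mul(648, Pow(1, 3))), -136) = Add(Add(2, -6, Mul(-4, 1), Mul(324, 1), Mul(648, 1)), -136) = Add(Add(2, -6, -4, 324, 648), -136) = Add(964, -136) = 828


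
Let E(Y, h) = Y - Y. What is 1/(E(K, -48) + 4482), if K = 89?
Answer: 1/4482 ≈ 0.00022311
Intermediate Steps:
E(Y, h) = 0
1/(E(K, -48) + 4482) = 1/(0 + 4482) = 1/4482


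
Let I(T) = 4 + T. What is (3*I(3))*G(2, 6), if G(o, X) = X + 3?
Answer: 189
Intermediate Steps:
G(o, X) = 3 + X
(3*I(3))*G(2, 6) = (3*(4 + 3))*(3 + 6) = (3*7)*9 = 21*9 = 189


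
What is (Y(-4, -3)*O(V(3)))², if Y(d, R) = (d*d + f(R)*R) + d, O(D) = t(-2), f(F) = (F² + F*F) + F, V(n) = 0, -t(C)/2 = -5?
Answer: 108900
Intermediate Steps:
t(C) = 10 (t(C) = -2*(-5) = 10)
f(F) = F + 2*F² (f(F) = (F² + F²) + F = 2*F² + F = F + 2*F²)
O(D) = 10
Y(d, R) = d + d² + R²*(1 + 2*R) (Y(d, R) = (d*d + (R*(1 + 2*R))*R) + d = (d² + R²*(1 + 2*R)) + d = d + d² + R²*(1 + 2*R))
(Y(-4, -3)*O(V(3)))² = ((-4 + (-4)² + (-3)²*(1 + 2*(-3)))*10)² = ((-4 + 16 + 9*(1 - 6))*10)² = ((-4 + 16 + 9*(-5))*10)² = ((-4 + 16 - 45)*10)² = (-33*10)² = (-330)² = 108900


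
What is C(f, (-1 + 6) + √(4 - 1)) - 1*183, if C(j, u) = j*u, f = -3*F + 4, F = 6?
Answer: -253 - 14*√3 ≈ -277.25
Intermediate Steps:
f = -14 (f = -3*6 + 4 = -18 + 4 = -14)
C(f, (-1 + 6) + √(4 - 1)) - 1*183 = -14*((-1 + 6) + √(4 - 1)) - 1*183 = -14*(5 + √3) - 183 = (-70 - 14*√3) - 183 = -253 - 14*√3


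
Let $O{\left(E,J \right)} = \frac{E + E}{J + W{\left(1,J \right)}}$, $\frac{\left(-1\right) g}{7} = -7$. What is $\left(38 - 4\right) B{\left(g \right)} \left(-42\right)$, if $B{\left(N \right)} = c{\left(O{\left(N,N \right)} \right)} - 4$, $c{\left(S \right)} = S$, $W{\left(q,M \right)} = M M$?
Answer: $\frac{141372}{25} \approx 5654.9$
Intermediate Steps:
$g = 49$ ($g = \left(-7\right) \left(-7\right) = 49$)
$W{\left(q,M \right)} = M^{2}$
$O{\left(E,J \right)} = \frac{2 E}{J + J^{2}}$ ($O{\left(E,J \right)} = \frac{E + E}{J + J^{2}} = \frac{2 E}{J + J^{2}}$)
$B{\left(N \right)} = -4 + \frac{2}{1 + N}$ ($B{\left(N \right)} = \frac{2 N}{N \left(1 + N\right)} - 4 = \frac{2}{1 + N} - 4 = -4 + \frac{2}{1 + N}$)
$\left(38 - 4\right) B{\left(g \right)} \left(-42\right) = \left(38 - 4\right) \frac{2 \left(-1 - 98\right)}{1 + 49} \left(-42\right) = 34 \frac{2 \left(-1 - 98\right)}{50} \left(-42\right) = 34 \cdot 2 \cdot \frac{1}{50} \left(-99\right) \left(-42\right) = 34 \left(- \frac{99}{25}\right) \left(-42\right) = \left(- \frac{3366}{25}\right) \left(-42\right) = \frac{141372}{25}$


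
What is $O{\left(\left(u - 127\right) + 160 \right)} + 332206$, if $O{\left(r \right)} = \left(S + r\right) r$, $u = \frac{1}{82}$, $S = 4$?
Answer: $\frac{2241968889}{6724} \approx 3.3343 \cdot 10^{5}$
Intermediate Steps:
$u = \frac{1}{82} \approx 0.012195$
$O{\left(r \right)} = r \left(4 + r\right)$ ($O{\left(r \right)} = \left(4 + r\right) r = r \left(4 + r\right)$)
$O{\left(\left(u - 127\right) + 160 \right)} + 332206 = \left(\left(\frac{1}{82} - 127\right) + 160\right) \left(4 + \left(\left(\frac{1}{82} - 127\right) + 160\right)\right) + 332206 = \left(- \frac{10413}{82} + 160\right) \left(4 + \left(- \frac{10413}{82} + 160\right)\right) + 332206 = \frac{2707 \left(4 + \frac{2707}{82}\right)}{82} + 332206 = \frac{2707}{82} \cdot \frac{3035}{82} + 332206 = \frac{8215745}{6724} + 332206 = \frac{2241968889}{6724}$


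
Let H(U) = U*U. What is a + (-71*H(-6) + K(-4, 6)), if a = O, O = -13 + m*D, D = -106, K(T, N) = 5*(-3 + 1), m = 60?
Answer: -8939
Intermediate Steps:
K(T, N) = -10 (K(T, N) = 5*(-2) = -10)
H(U) = U²
O = -6373 (O = -13 + 60*(-106) = -13 - 6360 = -6373)
a = -6373
a + (-71*H(-6) + K(-4, 6)) = -6373 + (-71*(-6)² - 10) = -6373 + (-71*36 - 10) = -6373 + (-2556 - 10) = -6373 - 2566 = -8939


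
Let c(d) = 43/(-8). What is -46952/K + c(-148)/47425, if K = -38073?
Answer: 2544564523/2063556600 ≈ 1.2331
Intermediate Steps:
c(d) = -43/8 (c(d) = 43*(-⅛) = -43/8)
-46952/K + c(-148)/47425 = -46952/(-38073) - 43/8/47425 = -46952*(-1/38073) - 43/8*1/47425 = 46952/38073 - 43/379400 = 2544564523/2063556600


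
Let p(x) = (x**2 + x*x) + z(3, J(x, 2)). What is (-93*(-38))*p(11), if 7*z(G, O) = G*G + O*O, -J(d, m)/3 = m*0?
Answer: 6018402/7 ≈ 8.5977e+5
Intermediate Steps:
J(d, m) = 0 (J(d, m) = -3*m*0 = -3*0 = 0)
z(G, O) = G**2/7 + O**2/7 (z(G, O) = (G*G + O*O)/7 = (G**2 + O**2)/7 = G**2/7 + O**2/7)
p(x) = 9/7 + 2*x**2 (p(x) = (x**2 + x*x) + ((1/7)*3**2 + (1/7)*0**2) = (x**2 + x**2) + ((1/7)*9 + (1/7)*0) = 2*x**2 + (9/7 + 0) = 2*x**2 + 9/7 = 9/7 + 2*x**2)
(-93*(-38))*p(11) = (-93*(-38))*(9/7 + 2*11**2) = 3534*(9/7 + 2*121) = 3534*(9/7 + 242) = 3534*(1703/7) = 6018402/7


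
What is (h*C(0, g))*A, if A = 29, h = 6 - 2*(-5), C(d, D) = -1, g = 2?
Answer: -464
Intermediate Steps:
h = 16 (h = 6 + 10 = 16)
(h*C(0, g))*A = (16*(-1))*29 = -16*29 = -464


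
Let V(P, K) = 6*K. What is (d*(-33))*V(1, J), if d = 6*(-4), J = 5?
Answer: 23760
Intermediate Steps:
d = -24
(d*(-33))*V(1, J) = (-24*(-33))*(6*5) = 792*30 = 23760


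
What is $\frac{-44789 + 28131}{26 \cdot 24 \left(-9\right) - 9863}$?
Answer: $\frac{16658}{15479} \approx 1.0762$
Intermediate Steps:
$\frac{-44789 + 28131}{26 \cdot 24 \left(-9\right) - 9863} = - \frac{16658}{624 \left(-9\right) - 9863} = - \frac{16658}{-5616 - 9863} = - \frac{16658}{-15479} = \left(-16658\right) \left(- \frac{1}{15479}\right) = \frac{16658}{15479}$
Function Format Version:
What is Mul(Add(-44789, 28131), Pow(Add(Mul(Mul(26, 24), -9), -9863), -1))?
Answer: Rational(16658, 15479) ≈ 1.0762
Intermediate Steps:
Mul(Add(-44789, 28131), Pow(Add(Mul(Mul(26, 24), -9), -9863), -1)) = Mul(-16658, Pow(Add(Mul(624, -9), -9863), -1)) = Mul(-16658, Pow(Add(-5616, -9863), -1)) = Mul(-16658, Pow(-15479, -1)) = Mul(-16658, Rational(-1, 15479)) = Rational(16658, 15479)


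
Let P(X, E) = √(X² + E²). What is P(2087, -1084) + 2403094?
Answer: 2403094 + 25*√8849 ≈ 2.4054e+6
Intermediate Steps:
P(X, E) = √(E² + X²)
P(2087, -1084) + 2403094 = √((-1084)² + 2087²) + 2403094 = √(1175056 + 4355569) + 2403094 = √5530625 + 2403094 = 25*√8849 + 2403094 = 2403094 + 25*√8849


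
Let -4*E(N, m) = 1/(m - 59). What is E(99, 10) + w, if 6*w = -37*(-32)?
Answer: 116035/588 ≈ 197.34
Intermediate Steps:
E(N, m) = -1/(4*(-59 + m)) (E(N, m) = -1/(4*(m - 59)) = -1/(4*(-59 + m)))
w = 592/3 (w = (-37*(-32))/6 = (⅙)*1184 = 592/3 ≈ 197.33)
E(99, 10) + w = -1/(-236 + 4*10) + 592/3 = -1/(-236 + 40) + 592/3 = -1/(-196) + 592/3 = -1*(-1/196) + 592/3 = 1/196 + 592/3 = 116035/588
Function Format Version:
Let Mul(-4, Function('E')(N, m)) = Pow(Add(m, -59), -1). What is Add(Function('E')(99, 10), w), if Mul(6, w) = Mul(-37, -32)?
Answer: Rational(116035, 588) ≈ 197.34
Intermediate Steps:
Function('E')(N, m) = Mul(Rational(-1, 4), Pow(Add(-59, m), -1)) (Function('E')(N, m) = Mul(Rational(-1, 4), Pow(Add(m, -59), -1)) = Mul(Rational(-1, 4), Pow(Add(-59, m), -1)))
w = Rational(592, 3) (w = Mul(Rational(1, 6), Mul(-37, -32)) = Mul(Rational(1, 6), 1184) = Rational(592, 3) ≈ 197.33)
Add(Function('E')(99, 10), w) = Add(Mul(-1, Pow(Add(-236, Mul(4, 10)), -1)), Rational(592, 3)) = Add(Mul(-1, Pow(Add(-236, 40), -1)), Rational(592, 3)) = Add(Mul(-1, Pow(-196, -1)), Rational(592, 3)) = Add(Mul(-1, Rational(-1, 196)), Rational(592, 3)) = Add(Rational(1, 196), Rational(592, 3)) = Rational(116035, 588)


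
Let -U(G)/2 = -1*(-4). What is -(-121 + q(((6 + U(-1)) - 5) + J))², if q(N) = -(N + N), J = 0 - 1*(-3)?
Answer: -12769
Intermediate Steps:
U(G) = -8 (U(G) = -(-2)*(-4) = -2*4 = -8)
J = 3 (J = 0 + 3 = 3)
q(N) = -2*N
-(-121 + q(((6 + U(-1)) - 5) + J))² = -(-121 - 2*(((6 - 8) - 5) + 3))² = -(-121 - 2*((-2 - 5) + 3))² = -(-121 - 2*(-7 + 3))² = -(-121 - 2*(-4))² = -(-121 + 8)² = -1*(-113)² = -1*12769 = -12769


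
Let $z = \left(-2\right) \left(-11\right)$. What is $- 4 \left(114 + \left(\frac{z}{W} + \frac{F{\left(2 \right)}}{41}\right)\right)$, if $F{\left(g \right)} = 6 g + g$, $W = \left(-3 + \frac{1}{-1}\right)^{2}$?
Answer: $- \frac{37955}{82} \approx -462.87$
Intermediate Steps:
$W = 16$ ($W = \left(-3 - 1\right)^{2} = \left(-4\right)^{2} = 16$)
$F{\left(g \right)} = 7 g$
$z = 22$
$- 4 \left(114 + \left(\frac{z}{W} + \frac{F{\left(2 \right)}}{41}\right)\right) = - 4 \left(114 + \left(\frac{22}{16} + \frac{7 \cdot 2}{41}\right)\right) = - 4 \left(114 + \left(22 \cdot \frac{1}{16} + 14 \cdot \frac{1}{41}\right)\right) = - 4 \left(114 + \left(\frac{11}{8} + \frac{14}{41}\right)\right) = - 4 \left(114 + \frac{563}{328}\right) = \left(-4\right) \frac{37955}{328} = - \frac{37955}{82}$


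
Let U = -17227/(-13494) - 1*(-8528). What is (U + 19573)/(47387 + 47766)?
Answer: 379212121/1283994582 ≈ 0.29534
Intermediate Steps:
U = 115094059/13494 (U = -17227*(-1/13494) + 8528 = 17227/13494 + 8528 = 115094059/13494 ≈ 8529.3)
(U + 19573)/(47387 + 47766) = (115094059/13494 + 19573)/(47387 + 47766) = (379212121/13494)/95153 = (379212121/13494)*(1/95153) = 379212121/1283994582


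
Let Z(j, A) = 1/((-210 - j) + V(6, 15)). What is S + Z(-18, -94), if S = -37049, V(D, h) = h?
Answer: -6557674/177 ≈ -37049.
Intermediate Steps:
Z(j, A) = 1/(-195 - j) (Z(j, A) = 1/((-210 - j) + 15) = 1/(-195 - j))
S + Z(-18, -94) = -37049 - 1/(195 - 18) = -37049 - 1/177 = -6557674/177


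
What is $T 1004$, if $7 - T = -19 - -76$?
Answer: $-50200$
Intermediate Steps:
$T = -50$ ($T = 7 - \left(-19 - -76\right) = 7 - \left(-19 + 76\right) = 7 - 57 = -50$)
$T 1004 = \left(-50\right) 1004 = -50200$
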